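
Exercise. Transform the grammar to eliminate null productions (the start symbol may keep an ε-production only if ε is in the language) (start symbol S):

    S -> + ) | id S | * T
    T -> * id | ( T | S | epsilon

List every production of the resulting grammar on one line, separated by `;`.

The nullable symbols are {T}.
ε ∉ L(G), so no ε-production is kept.
For each production, add variants omitting each subset of nullable occurrences: S → * T gives * T | *. T → ( T gives ( T | (.

S -> + ) | id S | * T | *; T -> * id | ( T | ( | S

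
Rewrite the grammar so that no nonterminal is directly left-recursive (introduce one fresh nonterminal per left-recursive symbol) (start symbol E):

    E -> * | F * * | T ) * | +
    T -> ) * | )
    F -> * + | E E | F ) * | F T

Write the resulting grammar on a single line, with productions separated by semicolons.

F is directly left-recursive.
For F: α = {) *, T}, β = {* +, E E}. Rewrite as F → β F' and F' → α F' | ε.

E -> * | F * * | T ) * | +; T -> ) * | ); F -> * + F' | E E F'; F' -> ) * F' | T F' | ε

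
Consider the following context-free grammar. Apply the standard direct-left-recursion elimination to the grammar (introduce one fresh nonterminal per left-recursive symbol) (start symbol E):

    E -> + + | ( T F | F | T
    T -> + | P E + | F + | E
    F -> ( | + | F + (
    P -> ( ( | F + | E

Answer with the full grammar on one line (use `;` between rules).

Directly left-recursive nonterminal: F.
For F: α = {+ (}, β = {(, +}. Rewrite as F → β F' and F' → α F' | ε.

E -> + + | ( T F | F | T; T -> + | P E + | F + | E; F -> ( F' | + F'; P -> ( ( | F + | E; F' -> + ( F' | ε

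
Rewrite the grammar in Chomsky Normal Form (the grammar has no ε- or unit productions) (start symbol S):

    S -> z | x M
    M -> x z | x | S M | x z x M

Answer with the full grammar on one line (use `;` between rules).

Introduce a nonterminal for each terminal appearing in a rule of length ≥ 2: X1 → x, X2 → z.
Binarize each right-hand side of length ≥ 3 by chaining fresh nonterminals (Y1, Y2, …): affected rules were M → X1 X2 X1 M.

S -> z | X1 M; M -> X1 X2 | x | S M | X1 Y1; X1 -> x; X2 -> z; Y1 -> X2 Y2; Y2 -> X1 M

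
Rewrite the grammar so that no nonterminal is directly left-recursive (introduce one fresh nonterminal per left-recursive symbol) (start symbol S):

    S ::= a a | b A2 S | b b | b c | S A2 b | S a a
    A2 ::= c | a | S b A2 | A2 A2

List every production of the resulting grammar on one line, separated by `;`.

Left recursion appears on S, A2.
For S: α = {A2 b, a a}, β = {a a, b A2 S, b b, b c}. Rewrite as S → β S' and S' → α S' | ε.
For A2: α = {A2}, β = {c, a, S b A2}. Rewrite as A2 → β A2' and A2' → α A2' | ε.

S ::= a a S' | b A2 S S' | b b S' | b c S'; A2 ::= c A2' | a A2' | S b A2 A2'; S' ::= A2 b S' | a a S' | ε; A2' ::= A2 A2' | ε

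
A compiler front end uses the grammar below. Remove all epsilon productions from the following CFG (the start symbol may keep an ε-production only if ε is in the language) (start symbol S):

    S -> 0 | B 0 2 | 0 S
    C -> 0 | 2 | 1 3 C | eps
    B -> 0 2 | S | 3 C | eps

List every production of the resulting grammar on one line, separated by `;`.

S -> 0 | B 0 2 | 0 2 | 0 S; C -> 0 | 2 | 1 3 C | 1 3; B -> 0 2 | S | 3 C | 3

The nullable symbols are {B, C}.
ε ∉ L(G), so no ε-production is kept.
Add the nullable-subset variants: S → B 0 2 gives B 0 2 | 0 2. C → 1 3 C gives 1 3 C | 1 3. B → 3 C gives 3 C | 3.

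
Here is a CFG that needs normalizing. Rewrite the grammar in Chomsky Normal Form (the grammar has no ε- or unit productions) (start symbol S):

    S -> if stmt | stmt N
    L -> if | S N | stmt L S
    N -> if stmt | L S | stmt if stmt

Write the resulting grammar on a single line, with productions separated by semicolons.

Introduce a nonterminal for each terminal appearing in a rule of length ≥ 2: X1 → if, X2 → stmt.
Binarize each right-hand side of length ≥ 3 by chaining fresh nonterminals (Y1, Y2, …): affected rules were L → X2 L S; N → X2 X1 X2.

S -> X1 X2 | X2 N; L -> if | S N | X2 Y1; N -> X1 X2 | L S | X2 Y2; X1 -> if; X2 -> stmt; Y1 -> L S; Y2 -> X1 X2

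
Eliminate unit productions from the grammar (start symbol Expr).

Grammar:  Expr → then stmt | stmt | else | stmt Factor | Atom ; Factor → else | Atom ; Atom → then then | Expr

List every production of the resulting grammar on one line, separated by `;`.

Expr → then then | then stmt | stmt | else | stmt Factor; Factor → then then | else | then stmt | stmt | stmt Factor; Atom → then then | then stmt | stmt | else | stmt Factor

Unit pairs: Atom ⇒* {Expr}; Expr ⇒* {Atom}; Factor ⇒* {Atom, Expr}.
Replace each nonterminal's rules with the union of the non-unit rules of every nonterminal it unit-derives.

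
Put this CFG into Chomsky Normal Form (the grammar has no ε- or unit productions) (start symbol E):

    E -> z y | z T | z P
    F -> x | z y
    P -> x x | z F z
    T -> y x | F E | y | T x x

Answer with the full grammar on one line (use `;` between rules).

E -> X1 X2 | X1 T | X1 P; F -> x | X1 X2; P -> X3 X3 | X1 Y1; T -> X2 X3 | F E | y | T Y2; X1 -> z; X2 -> y; X3 -> x; Y1 -> F X1; Y2 -> X3 X3

Introduce a nonterminal for each terminal appearing in a rule of length ≥ 2: X1 → z, X2 → y, X3 → x.
Binarize each right-hand side of length ≥ 3 by chaining fresh nonterminals (Y1, Y2, …): affected rules were P → X1 F X1; T → T X3 X3.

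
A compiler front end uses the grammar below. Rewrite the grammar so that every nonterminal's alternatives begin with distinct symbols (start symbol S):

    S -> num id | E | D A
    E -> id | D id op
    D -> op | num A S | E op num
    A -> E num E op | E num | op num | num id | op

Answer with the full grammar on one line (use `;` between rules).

S -> num id | E | D A; E -> id | D id op; D -> op | num A S | E op num; A -> num id | E num A' | op A''; A' -> E op | ε; A'' -> num | ε

A has alternatives sharing prefix 'E num': factor to A → E num A' with A' → E op | ε.
A has alternatives sharing prefix 'op': factor to A → op A'' with A'' → num | ε.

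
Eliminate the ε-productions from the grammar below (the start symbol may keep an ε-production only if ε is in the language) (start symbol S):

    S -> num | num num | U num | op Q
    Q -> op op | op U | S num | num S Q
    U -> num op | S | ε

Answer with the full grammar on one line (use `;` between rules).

S -> num | num num | U num | op Q; Q -> op op | op U | op | S num | num S Q; U -> num op | S

Nullable nonterminals: {U}.
ε ∉ L(G), so no ε-production is kept.
Expand every rule over subsets of its nullable positions: Q → op U gives op U | op.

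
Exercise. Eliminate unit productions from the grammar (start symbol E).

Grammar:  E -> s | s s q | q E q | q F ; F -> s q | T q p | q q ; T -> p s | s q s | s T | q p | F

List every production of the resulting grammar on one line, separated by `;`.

E -> s | s s q | q E q | q F; F -> s q | T q p | q q; T -> s q | T q p | q q | p s | s q s | s T | q p

Unit pairs: T ⇒* {F}.
For every A with A ⇒* B via unit rules, add B's non-unit alternatives to A; then delete every rule of the form X → Y.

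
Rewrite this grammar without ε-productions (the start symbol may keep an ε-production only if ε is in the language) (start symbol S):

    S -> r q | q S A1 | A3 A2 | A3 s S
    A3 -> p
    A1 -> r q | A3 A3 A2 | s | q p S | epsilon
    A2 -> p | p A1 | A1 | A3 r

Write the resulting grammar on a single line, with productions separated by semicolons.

S -> r q | q S A1 | q S | A3 A2 | A3 | A3 s S; A3 -> p; A1 -> r q | A3 A3 A2 | A3 A3 | s | q p S; A2 -> p | p A1 | A1 | A3 r

Nullable set = {A1, A2}.
ε ∉ L(G), so no ε-production is kept.
Expand every rule over subsets of its nullable positions: S → q S A1 gives q S A1 | q S. S → A3 A2 gives A3 A2 | A3. A1 → A3 A3 A2 gives A3 A3 A2 | A3 A3.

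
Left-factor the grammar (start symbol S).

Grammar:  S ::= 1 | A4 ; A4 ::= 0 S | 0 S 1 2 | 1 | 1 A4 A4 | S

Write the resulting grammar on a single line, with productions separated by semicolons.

S ::= 1 | A4; A4 ::= S | 0 S A4' | 1 A4''; A4' ::= epsilon | 1 2; A4'' ::= epsilon | A4 A4

A4 has alternatives sharing prefix '0 S': factor to A4 → 0 S A4' with A4' → ε | 1 2.
A4 has alternatives sharing prefix '1': factor to A4 → 1 A4'' with A4'' → ε | A4 A4.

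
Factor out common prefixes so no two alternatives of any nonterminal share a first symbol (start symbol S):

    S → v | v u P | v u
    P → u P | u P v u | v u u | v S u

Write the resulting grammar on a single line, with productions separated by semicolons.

S → v S'; P → u P P' | v P''; S' → epsilon | u S''; P' → epsilon | v u; P'' → u u | S u; S'' → P | epsilon

S has alternatives sharing prefix 'v': factor to S → v S' with S' → ε | u P | u.
P has alternatives sharing prefix 'u P': factor to P → u P P' with P' → ε | v u.
P has alternatives sharing prefix 'v': factor to P → v P'' with P'' → u u | S u.
S' has alternatives sharing prefix 'u': factor to S' → u S'' with S'' → P | ε.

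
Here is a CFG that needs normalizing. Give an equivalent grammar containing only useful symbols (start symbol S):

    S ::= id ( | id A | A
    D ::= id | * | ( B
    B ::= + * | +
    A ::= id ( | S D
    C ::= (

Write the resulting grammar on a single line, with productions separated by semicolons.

Generating nonterminals: {A, B, C, D, S}.
Reachable from S after that: {A, B, D, S}.
Removed useless symbols: {C} and every production mentioning them.

S ::= id ( | id A | A; D ::= id | * | ( B; B ::= + * | +; A ::= id ( | S D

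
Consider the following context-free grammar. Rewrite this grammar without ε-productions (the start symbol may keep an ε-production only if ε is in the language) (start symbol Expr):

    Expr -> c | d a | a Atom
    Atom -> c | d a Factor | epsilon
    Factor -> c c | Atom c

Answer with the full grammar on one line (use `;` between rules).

Nullable nonterminals: {Atom}.
ε ∉ L(G), so no ε-production is kept.
For each production, add variants omitting each subset of nullable occurrences: Expr → a Atom gives a Atom | a. Factor → Atom c gives Atom c | c.

Expr -> c | d a | a Atom | a; Atom -> c | d a Factor; Factor -> c c | Atom c | c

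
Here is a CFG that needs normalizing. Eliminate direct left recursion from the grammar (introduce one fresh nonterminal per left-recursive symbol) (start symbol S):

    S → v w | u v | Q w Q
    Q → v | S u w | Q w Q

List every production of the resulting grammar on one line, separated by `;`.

S → v w | u v | Q w Q; Q → v Q' | S u w Q'; Q' → w Q Q' | epsilon

Q is directly left-recursive.
For Q: α = {w Q}, β = {v, S u w}. Rewrite as Q → β Q' and Q' → α Q' | ε.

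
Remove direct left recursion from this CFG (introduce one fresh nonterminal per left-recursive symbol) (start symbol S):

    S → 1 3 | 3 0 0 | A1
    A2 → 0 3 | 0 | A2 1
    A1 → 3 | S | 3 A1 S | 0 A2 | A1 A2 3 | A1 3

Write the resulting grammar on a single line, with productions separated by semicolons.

S → 1 3 | 3 0 0 | A1; A2 → 0 3 A2' | 0 A2'; A1 → 3 A1' | S A1' | 3 A1 S A1' | 0 A2 A1'; A2' → 1 A2' | eps; A1' → A2 3 A1' | 3 A1' | eps

A2, A1 are directly left-recursive.
For A2: α = {1}, β = {0 3, 0}. Rewrite as A2 → β A2' and A2' → α A2' | ε.
For A1: α = {A2 3, 3}, β = {3, S, 3 A1 S, 0 A2}. Rewrite as A1 → β A1' and A1' → α A1' | ε.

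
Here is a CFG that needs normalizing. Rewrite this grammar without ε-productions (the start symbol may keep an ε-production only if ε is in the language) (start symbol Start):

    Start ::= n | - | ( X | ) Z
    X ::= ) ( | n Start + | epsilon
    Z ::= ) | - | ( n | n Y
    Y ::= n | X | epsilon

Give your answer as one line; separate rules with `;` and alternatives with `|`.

Start ::= n | - | ( X | ( | ) Z; X ::= ) ( | n Start +; Z ::= ) | - | ( n | n Y | n; Y ::= n | X

Nullable nonterminals: {X, Y}.
ε ∉ L(G), so no ε-production is kept.
Expand every rule over subsets of its nullable positions: Start → ( X gives ( X | (. Z → n Y gives n Y | n.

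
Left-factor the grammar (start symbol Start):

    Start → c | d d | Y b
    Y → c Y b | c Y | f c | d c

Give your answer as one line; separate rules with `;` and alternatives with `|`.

Start → c | d d | Y b; Y → f c | d c | c Y Y1; Y1 → b | ε

Y has alternatives sharing prefix 'c Y': factor to Y → c Y Y1 with Y1 → b | ε.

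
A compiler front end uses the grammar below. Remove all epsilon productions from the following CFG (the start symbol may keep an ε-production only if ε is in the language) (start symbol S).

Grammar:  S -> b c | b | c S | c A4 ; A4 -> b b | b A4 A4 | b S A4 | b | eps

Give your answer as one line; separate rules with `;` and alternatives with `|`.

S -> b c | b | c S | c A4 | c; A4 -> b b | b A4 A4 | b A4 | b | b S A4 | b S

Nullable set = {A4}.
ε ∉ L(G), so no ε-production is kept.
For each production, add variants omitting each subset of nullable occurrences: S → c A4 gives c A4 | c. A4 → b A4 A4 gives b A4 A4 | b A4 | b. A4 → b S A4 gives b S A4 | b S.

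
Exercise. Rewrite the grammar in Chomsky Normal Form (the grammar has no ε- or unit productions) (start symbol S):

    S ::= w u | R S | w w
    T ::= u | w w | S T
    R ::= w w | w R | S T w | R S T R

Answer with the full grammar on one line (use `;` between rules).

S ::= X1 X2 | R S | X1 X1; T ::= u | X1 X1 | S T; R ::= X1 X1 | X1 R | S Y1 | R Y2; X1 ::= w; X2 ::= u; Y1 ::= T X1; Y2 ::= S Y3; Y3 ::= T R

Introduce a nonterminal for each terminal appearing in a rule of length ≥ 2: X1 → w, X2 → u.
Binarize each right-hand side of length ≥ 3 by chaining fresh nonterminals (Y1, Y2, …): affected rules were R → S T X1; R → R S T R.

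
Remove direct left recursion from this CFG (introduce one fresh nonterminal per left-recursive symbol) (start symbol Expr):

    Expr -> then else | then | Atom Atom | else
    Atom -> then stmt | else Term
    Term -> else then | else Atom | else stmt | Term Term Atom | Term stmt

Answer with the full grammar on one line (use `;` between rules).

Term is directly left-recursive.
For Term: α = {Term Atom, stmt}, β = {else then, else Atom, else stmt}. Rewrite as Term → β Term1 and Term1 → α Term1 | ε.

Expr -> then else | then | Atom Atom | else; Atom -> then stmt | else Term; Term -> else then Term1 | else Atom Term1 | else stmt Term1; Term1 -> Term Atom Term1 | stmt Term1 | ε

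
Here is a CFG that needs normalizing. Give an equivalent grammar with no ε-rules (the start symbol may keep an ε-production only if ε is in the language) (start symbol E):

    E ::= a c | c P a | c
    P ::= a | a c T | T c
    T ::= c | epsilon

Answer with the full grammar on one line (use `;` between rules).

E ::= a c | c P a | c; P ::= a | a c T | a c | T c | c; T ::= c

The nullable symbols are {T}.
ε ∉ L(G), so no ε-production is kept.
For each production, add variants omitting each subset of nullable occurrences: P → a c T gives a c T | a c. P → T c gives T c | c.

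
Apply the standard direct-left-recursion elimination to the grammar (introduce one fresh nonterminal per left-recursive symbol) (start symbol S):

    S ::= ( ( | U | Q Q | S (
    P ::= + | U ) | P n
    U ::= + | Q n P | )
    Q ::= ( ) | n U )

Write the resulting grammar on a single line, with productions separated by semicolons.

S ::= ( ( S' | U S' | Q Q S'; P ::= + P' | U ) P'; U ::= + | Q n P | ); Q ::= ( ) | n U ); S' ::= ( S' | ε; P' ::= n P' | ε

Directly left-recursive nonterminals: S, P.
For S: α = {(}, β = {( (, U, Q Q}. Rewrite as S → β S' and S' → α S' | ε.
For P: α = {n}, β = {+, U )}. Rewrite as P → β P' and P' → α P' | ε.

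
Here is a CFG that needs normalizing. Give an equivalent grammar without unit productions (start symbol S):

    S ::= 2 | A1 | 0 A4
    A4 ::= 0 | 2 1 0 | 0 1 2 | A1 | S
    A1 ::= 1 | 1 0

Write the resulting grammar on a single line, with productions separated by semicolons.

Unit pairs: A4 ⇒* {A1, S}; S ⇒* {A1}.
Replace each nonterminal's rules with the union of the non-unit rules of every nonterminal it unit-derives.

S ::= 1 | 1 0 | 2 | 0 A4; A4 ::= 0 | 2 1 0 | 0 1 2 | 1 | 1 0 | 2 | 0 A4; A1 ::= 1 | 1 0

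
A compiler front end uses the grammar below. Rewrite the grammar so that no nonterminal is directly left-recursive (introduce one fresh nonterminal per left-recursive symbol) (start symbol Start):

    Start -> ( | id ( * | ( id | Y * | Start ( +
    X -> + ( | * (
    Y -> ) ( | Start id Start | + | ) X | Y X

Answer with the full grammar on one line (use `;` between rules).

Start -> ( Start1 | id ( * Start1 | ( id Start1 | Y * Start1; X -> + ( | * (; Y -> ) ( Y1 | Start id Start Y1 | + Y1 | ) X Y1; Start1 -> ( + Start1 | ε; Y1 -> X Y1 | ε

Start, Y are directly left-recursive.
For Start: α = {( +}, β = {(, id ( *, ( id, Y *}. Rewrite as Start → β Start1 and Start1 → α Start1 | ε.
For Y: α = {X}, β = {) (, Start id Start, +, ) X}. Rewrite as Y → β Y1 and Y1 → α Y1 | ε.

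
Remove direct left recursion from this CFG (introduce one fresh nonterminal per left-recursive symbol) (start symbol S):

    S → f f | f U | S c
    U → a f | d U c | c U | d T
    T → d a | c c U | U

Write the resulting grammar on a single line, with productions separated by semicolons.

S → f f S' | f U S'; U → a f | d U c | c U | d T; T → d a | c c U | U; S' → c S' | ε

Directly left-recursive nonterminal: S.
For S: α = {c}, β = {f f, f U}. Rewrite as S → β S' and S' → α S' | ε.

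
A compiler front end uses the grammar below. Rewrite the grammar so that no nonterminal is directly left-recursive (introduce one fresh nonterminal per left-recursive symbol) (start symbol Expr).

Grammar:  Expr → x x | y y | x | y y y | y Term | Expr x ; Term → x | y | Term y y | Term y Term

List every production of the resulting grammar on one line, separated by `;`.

Expr → x x Expr1 | y y Expr1 | x Expr1 | y y y Expr1 | y Term Expr1; Term → x Term1 | y Term1; Expr1 → x Expr1 | epsilon; Term1 → y y Term1 | y Term Term1 | epsilon

Expr, Term are directly left-recursive.
For Expr: α = {x}, β = {x x, y y, x, y y y, y Term}. Rewrite as Expr → β Expr1 and Expr1 → α Expr1 | ε.
For Term: α = {y y, y Term}, β = {x, y}. Rewrite as Term → β Term1 and Term1 → α Term1 | ε.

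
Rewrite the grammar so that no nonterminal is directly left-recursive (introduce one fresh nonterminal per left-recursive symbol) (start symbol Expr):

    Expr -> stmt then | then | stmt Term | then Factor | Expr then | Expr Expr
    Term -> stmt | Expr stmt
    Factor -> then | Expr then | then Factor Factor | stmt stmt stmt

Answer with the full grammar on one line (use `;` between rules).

Left recursion appears on Expr.
For Expr: α = {then, Expr}, β = {stmt then, then, stmt Term, then Factor}. Rewrite as Expr → β Expr1 and Expr1 → α Expr1 | ε.

Expr -> stmt then Expr1 | then Expr1 | stmt Term Expr1 | then Factor Expr1; Term -> stmt | Expr stmt; Factor -> then | Expr then | then Factor Factor | stmt stmt stmt; Expr1 -> then Expr1 | Expr Expr1 | eps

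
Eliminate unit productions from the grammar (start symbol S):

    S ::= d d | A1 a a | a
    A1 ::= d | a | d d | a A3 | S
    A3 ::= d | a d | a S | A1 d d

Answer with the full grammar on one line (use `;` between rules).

Unit pairs: A1 ⇒* {S}.
For every A with A ⇒* B via unit rules, add B's non-unit alternatives to A; then delete every rule of the form X → Y.

S ::= d d | A1 a a | a; A1 ::= d | a | d d | a A3 | A1 a a; A3 ::= d | a d | a S | A1 d d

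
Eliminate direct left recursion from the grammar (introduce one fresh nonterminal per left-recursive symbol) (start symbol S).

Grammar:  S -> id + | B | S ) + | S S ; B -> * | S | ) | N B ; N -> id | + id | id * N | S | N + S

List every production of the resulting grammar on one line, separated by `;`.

S -> id + S' | B S'; B -> * | S | ) | N B; N -> id N' | + id N' | id * N N' | S N'; S' -> ) + S' | S S' | ε; N' -> + S N' | ε

Left recursion appears on S, N.
For S: α = {) +, S}, β = {id +, B}. Rewrite as S → β S' and S' → α S' | ε.
For N: α = {+ S}, β = {id, + id, id * N, S}. Rewrite as N → β N' and N' → α N' | ε.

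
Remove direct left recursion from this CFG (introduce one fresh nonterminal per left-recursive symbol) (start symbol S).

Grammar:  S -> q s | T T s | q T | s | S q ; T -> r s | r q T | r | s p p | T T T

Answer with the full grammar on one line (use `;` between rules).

S -> q s S' | T T s S' | q T S' | s S'; T -> r s T' | r q T T' | r T' | s p p T'; S' -> q S' | ε; T' -> T T T' | ε

Directly left-recursive nonterminals: S, T.
For S: α = {q}, β = {q s, T T s, q T, s}. Rewrite as S → β S' and S' → α S' | ε.
For T: α = {T T}, β = {r s, r q T, r, s p p}. Rewrite as T → β T' and T' → α T' | ε.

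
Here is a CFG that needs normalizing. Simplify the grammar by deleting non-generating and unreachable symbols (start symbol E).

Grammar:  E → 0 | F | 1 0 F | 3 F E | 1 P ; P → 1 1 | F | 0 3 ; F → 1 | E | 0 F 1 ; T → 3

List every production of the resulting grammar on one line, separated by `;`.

E → 0 | F | 1 0 F | 3 F E | 1 P; P → 1 1 | F | 0 3; F → 1 | E | 0 F 1

Generating nonterminals: {E, F, P, T}.
Reachable from E after that: {E, F, P}.
Removed useless symbols: {T} and every production mentioning them.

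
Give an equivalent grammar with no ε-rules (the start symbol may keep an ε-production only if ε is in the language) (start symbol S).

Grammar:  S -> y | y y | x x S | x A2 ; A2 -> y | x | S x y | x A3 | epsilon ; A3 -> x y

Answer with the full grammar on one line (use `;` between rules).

Nullable set = {A2}.
ε ∉ L(G), so no ε-production is kept.
For each production, add variants omitting each subset of nullable occurrences: S → x A2 gives x A2 | x.

S -> y | y y | x x S | x A2 | x; A2 -> y | x | S x y | x A3; A3 -> x y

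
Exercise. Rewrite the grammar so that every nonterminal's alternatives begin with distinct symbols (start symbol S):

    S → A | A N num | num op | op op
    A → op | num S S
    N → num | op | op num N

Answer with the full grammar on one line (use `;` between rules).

S has alternatives sharing prefix 'A': factor to S → A S' with S' → ε | N num.
N has alternatives sharing prefix 'op': factor to N → op N' with N' → ε | num N.

S → num op | op op | A S'; A → op | num S S; N → num | op N'; S' → ε | N num; N' → ε | num N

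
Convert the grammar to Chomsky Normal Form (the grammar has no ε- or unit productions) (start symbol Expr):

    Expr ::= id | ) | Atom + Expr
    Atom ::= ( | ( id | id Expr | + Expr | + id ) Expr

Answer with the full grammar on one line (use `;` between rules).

Introduce a nonterminal for each terminal appearing in a rule of length ≥ 2: X1 → +, X2 → (, X3 → id, X4 → ).
Binarize each right-hand side of length ≥ 3 by chaining fresh nonterminals (Y1, Y2, …): affected rules were Expr → Atom X1 Expr; Atom → X1 X3 X4 Expr.

Expr ::= id | ) | Atom Y1; Atom ::= ( | X2 X3 | X3 Expr | X1 Expr | X1 Y2; X1 ::= +; X2 ::= (; X3 ::= id; X4 ::= ); Y1 ::= X1 Expr; Y2 ::= X3 Y3; Y3 ::= X4 Expr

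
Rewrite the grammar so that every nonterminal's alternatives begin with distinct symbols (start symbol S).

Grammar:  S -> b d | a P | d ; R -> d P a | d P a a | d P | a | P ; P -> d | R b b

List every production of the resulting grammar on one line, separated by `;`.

R has alternatives sharing prefix 'd P': factor to R → d P R' with R' → a | a a | ε.
R' has alternatives sharing prefix 'a': factor to R' → a R'' with R'' → ε | a.

S -> b d | a P | d; R -> a | P | d P R'; P -> d | R b b; R' -> ε | a R''; R'' -> ε | a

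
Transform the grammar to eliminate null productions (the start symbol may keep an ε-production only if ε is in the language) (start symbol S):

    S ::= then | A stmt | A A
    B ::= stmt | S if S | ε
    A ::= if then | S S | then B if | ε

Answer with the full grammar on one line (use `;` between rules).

Nullable nonterminals: {A, B, S}.
ε ∈ L(G) since S is nullable, so keep S → ε.
For each production, add variants omitting each subset of nullable occurrences: S → A stmt gives A stmt | stmt. S → A A gives A A | A. B → S if S gives S if S | S if | if S | if. A → S S gives S S | S.

S ::= then | A stmt | stmt | A A | A | ε; B ::= stmt | S if S | S if | if S | if; A ::= if then | S S | S | then B if | then if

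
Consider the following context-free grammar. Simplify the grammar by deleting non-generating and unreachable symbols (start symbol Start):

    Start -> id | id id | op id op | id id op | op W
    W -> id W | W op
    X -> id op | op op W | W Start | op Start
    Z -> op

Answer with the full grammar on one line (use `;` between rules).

Start -> id | id id | op id op | id id op

Generating nonterminals: {Start, X, Z}.
Reachable from Start after that: {Start}.
Removed useless symbols: {W, X, Z} and every production mentioning them.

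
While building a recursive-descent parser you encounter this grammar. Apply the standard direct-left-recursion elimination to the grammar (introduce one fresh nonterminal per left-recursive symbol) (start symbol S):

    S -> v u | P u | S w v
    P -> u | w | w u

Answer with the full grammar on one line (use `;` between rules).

Directly left-recursive nonterminal: S.
For S: α = {w v}, β = {v u, P u}. Rewrite as S → β S' and S' → α S' | ε.

S -> v u S' | P u S'; P -> u | w | w u; S' -> w v S' | ε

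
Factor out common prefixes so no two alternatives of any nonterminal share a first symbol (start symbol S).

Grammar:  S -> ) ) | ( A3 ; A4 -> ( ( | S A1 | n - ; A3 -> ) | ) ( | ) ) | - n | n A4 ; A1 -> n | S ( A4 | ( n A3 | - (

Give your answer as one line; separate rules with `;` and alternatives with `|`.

A3 has alternatives sharing prefix ')': factor to A3 → ) A3' with A3' → ε | ( | ).

S -> ) ) | ( A3; A4 -> ( ( | S A1 | n -; A3 -> - n | n A4 | ) A3'; A1 -> n | S ( A4 | ( n A3 | - (; A3' -> ε | ( | )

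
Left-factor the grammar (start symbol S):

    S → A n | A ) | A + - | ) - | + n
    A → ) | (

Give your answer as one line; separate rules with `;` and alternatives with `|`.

S has alternatives sharing prefix 'A': factor to S → A S' with S' → n | ) | + -.

S → ) - | + n | A S'; A → ) | (; S' → n | ) | + -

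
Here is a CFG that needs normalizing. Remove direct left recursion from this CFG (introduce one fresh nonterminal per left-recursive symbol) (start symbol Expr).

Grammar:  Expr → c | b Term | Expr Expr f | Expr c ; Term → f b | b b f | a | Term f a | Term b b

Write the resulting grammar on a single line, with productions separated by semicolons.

Directly left-recursive nonterminals: Expr, Term.
For Expr: α = {Expr f, c}, β = {c, b Term}. Rewrite as Expr → β Expr1 and Expr1 → α Expr1 | ε.
For Term: α = {f a, b b}, β = {f b, b b f, a}. Rewrite as Term → β Term1 and Term1 → α Term1 | ε.

Expr → c Expr1 | b Term Expr1; Term → f b Term1 | b b f Term1 | a Term1; Expr1 → Expr f Expr1 | c Expr1 | epsilon; Term1 → f a Term1 | b b Term1 | epsilon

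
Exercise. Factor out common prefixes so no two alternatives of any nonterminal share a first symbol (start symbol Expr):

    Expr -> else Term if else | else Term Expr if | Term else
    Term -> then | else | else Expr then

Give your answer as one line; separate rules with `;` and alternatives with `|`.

Expr has alternatives sharing prefix 'else Term': factor to Expr → else Term Expr1 with Expr1 → if else | Expr if.
Term has alternatives sharing prefix 'else': factor to Term → else Term1 with Term1 → ε | Expr then.

Expr -> Term else | else Term Expr1; Term -> then | else Term1; Expr1 -> if else | Expr if; Term1 -> ε | Expr then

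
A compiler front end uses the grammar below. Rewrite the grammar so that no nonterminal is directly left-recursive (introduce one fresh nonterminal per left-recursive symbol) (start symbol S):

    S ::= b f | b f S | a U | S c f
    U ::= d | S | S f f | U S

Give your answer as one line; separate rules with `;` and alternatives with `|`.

S ::= b f S' | b f S S' | a U S'; U ::= d U' | S U' | S f f U'; S' ::= c f S' | ε; U' ::= S U' | ε

Directly left-recursive nonterminals: S, U.
For S: α = {c f}, β = {b f, b f S, a U}. Rewrite as S → β S' and S' → α S' | ε.
For U: α = {S}, β = {d, S, S f f}. Rewrite as U → β U' and U' → α U' | ε.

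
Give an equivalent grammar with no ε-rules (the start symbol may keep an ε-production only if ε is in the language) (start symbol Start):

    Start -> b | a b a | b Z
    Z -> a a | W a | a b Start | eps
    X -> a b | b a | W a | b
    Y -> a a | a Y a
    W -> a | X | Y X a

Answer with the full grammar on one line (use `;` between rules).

Nullable set = {Z}.
ε ∉ L(G), so no ε-production is kept.

Start -> b | a b a | b Z; Z -> a a | W a | a b Start; X -> a b | b a | W a | b; Y -> a a | a Y a; W -> a | X | Y X a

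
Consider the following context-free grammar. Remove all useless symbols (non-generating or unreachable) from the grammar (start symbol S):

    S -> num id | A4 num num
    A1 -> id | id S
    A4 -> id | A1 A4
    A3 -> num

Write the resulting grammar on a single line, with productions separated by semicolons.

S -> num id | A4 num num; A1 -> id | id S; A4 -> id | A1 A4

Generating nonterminals: {A1, A3, A4, S}.
Reachable from S after that: {A1, A4, S}.
Removed useless symbols: {A3} and every production mentioning them.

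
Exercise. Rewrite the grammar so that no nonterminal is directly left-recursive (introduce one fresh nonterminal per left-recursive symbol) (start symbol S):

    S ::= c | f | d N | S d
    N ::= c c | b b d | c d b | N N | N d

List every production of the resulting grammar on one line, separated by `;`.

S ::= c S' | f S' | d N S'; N ::= c c N' | b b d N' | c d b N'; S' ::= d S' | ε; N' ::= N N' | d N' | ε

Directly left-recursive nonterminals: S, N.
For S: α = {d}, β = {c, f, d N}. Rewrite as S → β S' and S' → α S' | ε.
For N: α = {N, d}, β = {c c, b b d, c d b}. Rewrite as N → β N' and N' → α N' | ε.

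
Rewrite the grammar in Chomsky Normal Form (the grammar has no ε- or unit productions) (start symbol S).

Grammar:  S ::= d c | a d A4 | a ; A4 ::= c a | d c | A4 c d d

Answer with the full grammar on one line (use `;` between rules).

S ::= X1 X2 | X3 Y1 | a; A4 ::= X2 X3 | X1 X2 | A4 Y2; X1 ::= d; X2 ::= c; X3 ::= a; Y1 ::= X1 A4; Y2 ::= X2 Y3; Y3 ::= X1 X1

Introduce a nonterminal for each terminal appearing in a rule of length ≥ 2: X1 → d, X2 → c, X3 → a.
Binarize each right-hand side of length ≥ 3 by chaining fresh nonterminals (Y1, Y2, …): affected rules were S → X3 X1 A4; A4 → A4 X2 X1 X1.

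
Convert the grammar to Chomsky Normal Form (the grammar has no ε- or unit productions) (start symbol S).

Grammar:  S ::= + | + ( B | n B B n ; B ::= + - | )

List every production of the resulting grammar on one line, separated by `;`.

S ::= + | X1 Y1 | X3 Y2; B ::= X1 X4 | ); X1 ::= +; X2 ::= (; X3 ::= n; X4 ::= -; Y1 ::= X2 B; Y2 ::= B Y3; Y3 ::= B X3

Introduce a nonterminal for each terminal appearing in a rule of length ≥ 2: X1 → +, X2 → (, X3 → n, X4 → -.
Binarize each right-hand side of length ≥ 3 by chaining fresh nonterminals (Y1, Y2, …): affected rules were S → X1 X2 B; S → X3 B B X3.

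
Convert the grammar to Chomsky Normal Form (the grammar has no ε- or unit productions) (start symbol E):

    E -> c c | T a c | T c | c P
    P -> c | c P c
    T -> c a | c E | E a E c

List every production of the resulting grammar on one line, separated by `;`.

Introduce a nonterminal for each terminal appearing in a rule of length ≥ 2: X1 → c, X2 → a.
Binarize each right-hand side of length ≥ 3 by chaining fresh nonterminals (Y1, Y2, …): affected rules were E → T X2 X1; P → X1 P X1; T → E X2 E X1.

E -> X1 X1 | T Y1 | T X1 | X1 P; P -> c | X1 Y2; T -> X1 X2 | X1 E | E Y3; X1 -> c; X2 -> a; Y1 -> X2 X1; Y2 -> P X1; Y3 -> X2 Y4; Y4 -> E X1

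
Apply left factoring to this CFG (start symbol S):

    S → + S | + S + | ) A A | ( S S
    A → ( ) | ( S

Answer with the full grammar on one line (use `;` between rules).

S → ) A A | ( S S | + S S'; A → ( A'; S' → ε | +; A' → ) | S

S has alternatives sharing prefix '+ S': factor to S → + S S' with S' → ε | +.
A has alternatives sharing prefix '(': factor to A → ( A' with A' → ) | S.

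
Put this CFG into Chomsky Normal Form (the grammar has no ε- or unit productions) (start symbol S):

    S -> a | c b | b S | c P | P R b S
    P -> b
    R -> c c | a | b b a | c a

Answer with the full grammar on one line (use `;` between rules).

S -> a | X1 X2 | X2 S | X1 P | P Y1; P -> b; R -> X1 X1 | a | X2 Y3 | X1 X3; X1 -> c; X2 -> b; X3 -> a; Y1 -> R Y2; Y2 -> X2 S; Y3 -> X2 X3

Introduce a nonterminal for each terminal appearing in a rule of length ≥ 2: X1 → c, X2 → b, X3 → a.
Binarize each right-hand side of length ≥ 3 by chaining fresh nonterminals (Y1, Y2, …): affected rules were S → P R X2 S; R → X2 X2 X3.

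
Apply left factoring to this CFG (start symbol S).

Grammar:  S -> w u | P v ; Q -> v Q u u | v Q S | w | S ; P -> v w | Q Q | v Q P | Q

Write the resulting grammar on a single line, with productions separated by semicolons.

S -> w u | P v; Q -> w | S | v Q Q'; P -> v P' | Q P''; Q' -> u u | S; P' -> w | Q P; P'' -> Q | ε

Q has alternatives sharing prefix 'v Q': factor to Q → v Q Q' with Q' → u u | S.
P has alternatives sharing prefix 'v': factor to P → v P' with P' → w | Q P.
P has alternatives sharing prefix 'Q': factor to P → Q P'' with P'' → Q | ε.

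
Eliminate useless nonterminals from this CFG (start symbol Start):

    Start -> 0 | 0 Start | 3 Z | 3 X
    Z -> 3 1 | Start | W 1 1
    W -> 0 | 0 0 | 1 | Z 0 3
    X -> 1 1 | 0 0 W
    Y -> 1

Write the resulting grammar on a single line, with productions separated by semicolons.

Start -> 0 | 0 Start | 3 Z | 3 X; Z -> 3 1 | Start | W 1 1; W -> 0 | 0 0 | 1 | Z 0 3; X -> 1 1 | 0 0 W

Generating nonterminals: {Start, W, X, Y, Z}.
Reachable from Start after that: {Start, W, X, Z}.
Removed useless symbols: {Y} and every production mentioning them.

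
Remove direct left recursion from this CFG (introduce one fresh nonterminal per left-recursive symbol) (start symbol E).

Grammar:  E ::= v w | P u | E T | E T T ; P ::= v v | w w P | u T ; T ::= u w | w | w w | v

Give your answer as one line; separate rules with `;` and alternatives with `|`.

E is directly left-recursive.
For E: α = {T, T T}, β = {v w, P u}. Rewrite as E → β E' and E' → α E' | ε.

E ::= v w E' | P u E'; P ::= v v | w w P | u T; T ::= u w | w | w w | v; E' ::= T E' | T T E' | ε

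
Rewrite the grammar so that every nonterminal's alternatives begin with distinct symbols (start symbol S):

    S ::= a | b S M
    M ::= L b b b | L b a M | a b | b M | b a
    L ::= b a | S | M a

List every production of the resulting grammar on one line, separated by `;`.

S ::= a | b S M; M ::= a b | L b M' | b M''; L ::= b a | S | M a; M' ::= b b | a M; M'' ::= M | a

M has alternatives sharing prefix 'L b': factor to M → L b M' with M' → b b | a M.
M has alternatives sharing prefix 'b': factor to M → b M'' with M'' → M | a.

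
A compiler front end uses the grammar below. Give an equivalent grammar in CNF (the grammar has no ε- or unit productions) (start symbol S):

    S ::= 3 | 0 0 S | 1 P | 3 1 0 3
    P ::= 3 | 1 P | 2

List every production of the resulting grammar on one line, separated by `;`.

Introduce a nonterminal for each terminal appearing in a rule of length ≥ 2: X1 → 0, X2 → 1, X3 → 3.
Binarize each right-hand side of length ≥ 3 by chaining fresh nonterminals (Y1, Y2, …): affected rules were S → X1 X1 S; S → X3 X2 X1 X3.

S ::= 3 | X1 Y1 | X2 P | X3 Y2; P ::= 3 | X2 P | 2; X1 ::= 0; X2 ::= 1; X3 ::= 3; Y1 ::= X1 S; Y2 ::= X2 Y3; Y3 ::= X1 X3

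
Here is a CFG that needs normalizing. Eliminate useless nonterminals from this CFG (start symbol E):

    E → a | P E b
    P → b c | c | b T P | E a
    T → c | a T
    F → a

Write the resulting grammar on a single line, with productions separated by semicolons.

Generating nonterminals: {E, F, P, T}.
Reachable from E after that: {E, P, T}.
Removed useless symbols: {F} and every production mentioning them.

E → a | P E b; P → b c | c | b T P | E a; T → c | a T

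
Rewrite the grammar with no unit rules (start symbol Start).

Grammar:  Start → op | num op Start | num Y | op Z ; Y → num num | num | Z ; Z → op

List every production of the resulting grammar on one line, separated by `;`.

Start → op | num op Start | num Y | op Z; Y → op | num num | num; Z → op

Unit pairs: Y ⇒* {Z}.
Replace each nonterminal's rules with the union of the non-unit rules of every nonterminal it unit-derives.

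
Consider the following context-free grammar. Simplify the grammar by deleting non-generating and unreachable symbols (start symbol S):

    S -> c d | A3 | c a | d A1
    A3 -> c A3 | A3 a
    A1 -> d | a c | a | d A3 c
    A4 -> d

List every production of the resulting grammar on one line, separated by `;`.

S -> c d | c a | d A1; A1 -> d | a c | a

Generating nonterminals: {A1, A4, S}.
Reachable from S after that: {A1, S}.
Removed useless symbols: {A3, A4} and every production mentioning them.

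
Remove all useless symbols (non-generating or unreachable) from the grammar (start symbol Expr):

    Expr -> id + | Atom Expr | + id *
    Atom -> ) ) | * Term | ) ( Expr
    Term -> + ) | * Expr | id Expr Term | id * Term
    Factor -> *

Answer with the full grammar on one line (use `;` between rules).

Generating nonterminals: {Atom, Expr, Factor, Term}.
Reachable from Expr after that: {Atom, Expr, Term}.
Removed useless symbols: {Factor} and every production mentioning them.

Expr -> id + | Atom Expr | + id *; Atom -> ) ) | * Term | ) ( Expr; Term -> + ) | * Expr | id Expr Term | id * Term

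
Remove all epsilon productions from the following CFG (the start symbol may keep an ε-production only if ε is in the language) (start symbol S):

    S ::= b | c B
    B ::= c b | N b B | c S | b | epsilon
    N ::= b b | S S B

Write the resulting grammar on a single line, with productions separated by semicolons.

The nullable symbols are {B}.
ε ∉ L(G), so no ε-production is kept.
Add the nullable-subset variants: S → c B gives c B | c. B → N b B gives N b B | N b. N → S S B gives S S B | S S.

S ::= b | c B | c; B ::= c b | N b B | N b | c S | b; N ::= b b | S S B | S S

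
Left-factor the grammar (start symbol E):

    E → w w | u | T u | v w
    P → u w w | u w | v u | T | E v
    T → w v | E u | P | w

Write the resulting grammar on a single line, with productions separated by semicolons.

P has alternatives sharing prefix 'u w': factor to P → u w P' with P' → w | ε.
T has alternatives sharing prefix 'w': factor to T → w T' with T' → v | ε.

E → w w | u | T u | v w; P → v u | T | E v | u w P'; T → E u | P | w T'; P' → w | ε; T' → v | ε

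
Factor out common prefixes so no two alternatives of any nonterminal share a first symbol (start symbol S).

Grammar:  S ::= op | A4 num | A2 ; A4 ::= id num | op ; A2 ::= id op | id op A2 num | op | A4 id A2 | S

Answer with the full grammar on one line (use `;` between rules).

S ::= op | A4 num | A2; A4 ::= id num | op; A2 ::= op | A4 id A2 | S | id op A2'; A2' ::= eps | A2 num

A2 has alternatives sharing prefix 'id op': factor to A2 → id op A2' with A2' → ε | A2 num.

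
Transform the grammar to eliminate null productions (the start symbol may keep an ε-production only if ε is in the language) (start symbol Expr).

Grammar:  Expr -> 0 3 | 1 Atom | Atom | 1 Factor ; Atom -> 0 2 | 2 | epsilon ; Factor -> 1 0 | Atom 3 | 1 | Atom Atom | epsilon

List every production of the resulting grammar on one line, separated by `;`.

Expr -> 0 3 | 1 Atom | 1 | Atom | 1 Factor | epsilon; Atom -> 0 2 | 2; Factor -> 1 0 | Atom 3 | 3 | 1 | Atom Atom | Atom

Nullable nonterminals: {Atom, Expr, Factor}.
ε ∈ L(G) since Expr is nullable, so keep Expr → ε.
For each production, add variants omitting each subset of nullable occurrences: Expr → 1 Atom gives 1 Atom | 1. Factor → Atom 3 gives Atom 3 | 3. Factor → Atom Atom gives Atom Atom | Atom.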